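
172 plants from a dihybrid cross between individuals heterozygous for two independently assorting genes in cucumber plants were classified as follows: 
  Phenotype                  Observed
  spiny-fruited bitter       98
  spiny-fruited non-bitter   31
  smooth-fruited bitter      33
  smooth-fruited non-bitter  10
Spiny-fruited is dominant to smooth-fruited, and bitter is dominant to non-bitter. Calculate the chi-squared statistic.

0.134

A dihybrid F₂ with independent assortment and complete dominance at both loci gives a 9:3:3:1 phenotypic ratio.
The 9:3:3:1 ratio has 16 parts, so with N = 172 the expected counts are:
  spiny-fruited bitter: 172 × 9/16 = 96.75
  spiny-fruited non-bitter: 172 × 3/16 = 32.25
  smooth-fruited bitter: 172 × 3/16 = 32.25
  smooth-fruited non-bitter: 172 × 1/16 = 10.75
χ² = Σ (O − E)² / E
  spiny-fruited bitter: (98 − 96.75)² / 96.75 = 0.0161
  spiny-fruited non-bitter: (31 − 32.25)² / 32.25 = 0.0484
  smooth-fruited bitter: (33 − 32.25)² / 32.25 = 0.0174
  smooth-fruited non-bitter: (10 − 10.75)² / 10.75 = 0.0523
χ² = 0.0161 + 0.0484 + 0.0174 + 0.0523 = 0.1342 ≈ 0.134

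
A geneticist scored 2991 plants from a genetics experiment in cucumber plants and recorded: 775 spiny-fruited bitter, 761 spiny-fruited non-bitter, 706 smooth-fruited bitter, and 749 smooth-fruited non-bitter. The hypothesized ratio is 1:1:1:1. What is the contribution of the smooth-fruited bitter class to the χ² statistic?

2.331

Expected counts for N = 2991 under a 1:1:1:1 ratio (total parts = 4):
  spiny-fruited bitter: 2991 × 1/4 = 747.75
  spiny-fruited non-bitter: 2991 × 1/4 = 747.75
  smooth-fruited bitter: 2991 × 1/4 = 747.75
  smooth-fruited non-bitter: 2991 × 1/4 = 747.75
Contribution of smooth-fruited bitter: (706 − 747.75)² / 747.75 = 2.3311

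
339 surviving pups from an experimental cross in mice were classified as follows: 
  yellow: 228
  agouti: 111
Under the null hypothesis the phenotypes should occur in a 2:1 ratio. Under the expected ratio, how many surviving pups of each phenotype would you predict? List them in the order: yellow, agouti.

The 2:1 ratio has 3 parts, so with N = 339 the expected counts are:
  yellow: 339 × 2/3 = 226
  agouti: 339 × 1/3 = 113

226, 113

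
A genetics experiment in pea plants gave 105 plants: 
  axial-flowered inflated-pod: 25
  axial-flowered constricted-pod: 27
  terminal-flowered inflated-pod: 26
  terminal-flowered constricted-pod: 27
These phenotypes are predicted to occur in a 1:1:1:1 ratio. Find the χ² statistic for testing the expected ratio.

The 1:1:1:1 ratio has 4 parts, so with N = 105 the expected counts are:
  axial-flowered inflated-pod: 105 × 1/4 = 26.25
  axial-flowered constricted-pod: 105 × 1/4 = 26.25
  terminal-flowered inflated-pod: 105 × 1/4 = 26.25
  terminal-flowered constricted-pod: 105 × 1/4 = 26.25
χ² = Σ (O − E)² / E
  axial-flowered inflated-pod: (25 − 26.25)² / 26.25 = 0.0595
  axial-flowered constricted-pod: (27 − 26.25)² / 26.25 = 0.0214
  terminal-flowered inflated-pod: (26 − 26.25)² / 26.25 = 0.0024
  terminal-flowered constricted-pod: (27 − 26.25)² / 26.25 = 0.0214
χ² = 0.0595 + 0.0214 + 0.0024 + 0.0214 = 0.1047 ≈ 0.105

0.105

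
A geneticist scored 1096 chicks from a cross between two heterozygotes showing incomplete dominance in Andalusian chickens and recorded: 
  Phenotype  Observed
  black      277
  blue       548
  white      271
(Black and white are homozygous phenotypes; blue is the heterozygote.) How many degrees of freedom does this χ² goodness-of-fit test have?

With incomplete dominance, a heterozygote × heterozygote cross gives a 1:2:1 phenotypic ratio.
A goodness-of-fit test with 3 phenotype classes has df = 3 − 1 = 2.

2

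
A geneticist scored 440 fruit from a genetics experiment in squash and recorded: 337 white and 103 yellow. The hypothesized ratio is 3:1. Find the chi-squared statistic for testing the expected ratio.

Under the 3:1 hypothesis (Σ ratio = 4, N = 440):
  white: 440 × 3/4 = 330
  yellow: 440 × 1/4 = 110
χ² = Σ (O − E)² / E
  white: (337 − 330)² / 330 = 0.1485
  yellow: (103 − 110)² / 110 = 0.4455
χ² = 0.1485 + 0.4455 = 0.594

0.594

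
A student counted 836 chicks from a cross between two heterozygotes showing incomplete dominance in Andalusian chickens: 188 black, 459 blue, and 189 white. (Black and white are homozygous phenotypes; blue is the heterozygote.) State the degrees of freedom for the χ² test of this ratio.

With incomplete dominance, a heterozygote × heterozygote cross gives a 1:2:1 phenotypic ratio.
A goodness-of-fit test with 3 phenotype classes has df = 3 − 1 = 2.

2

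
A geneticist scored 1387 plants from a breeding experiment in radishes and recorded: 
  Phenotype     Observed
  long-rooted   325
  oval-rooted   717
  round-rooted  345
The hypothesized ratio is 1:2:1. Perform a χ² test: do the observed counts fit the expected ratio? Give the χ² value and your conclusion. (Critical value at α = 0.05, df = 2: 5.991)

2.169; consistent

Total ratio parts = 4. Expected numbers out of 1387:
  long-rooted: 1387 × 1/4 = 346.75
  oval-rooted: 1387 × 2/4 = 693.5
  round-rooted: 1387 × 1/4 = 346.75
χ² = Σ (O − E)² / E
  long-rooted: (325 − 346.75)² / 346.75 = 1.3643
  oval-rooted: (717 − 693.5)² / 693.5 = 0.7963
  round-rooted: (345 − 346.75)² / 346.75 = 0.0088
χ² = 1.3643 + 0.7963 + 0.0088 = 2.1694 ≈ 2.169
Degrees of freedom = 3 − 1 = 2; critical value at α = 0.05 is 5.991.
Since 2.169 < 5.991, we fail to reject the null hypothesis — the data are consistent with the 1:2:1 ratio.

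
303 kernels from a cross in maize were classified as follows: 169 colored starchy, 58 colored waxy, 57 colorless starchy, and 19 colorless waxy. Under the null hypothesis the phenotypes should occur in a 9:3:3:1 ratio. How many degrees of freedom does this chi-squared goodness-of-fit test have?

3

A goodness-of-fit test with 4 phenotype classes has df = 4 − 1 = 3.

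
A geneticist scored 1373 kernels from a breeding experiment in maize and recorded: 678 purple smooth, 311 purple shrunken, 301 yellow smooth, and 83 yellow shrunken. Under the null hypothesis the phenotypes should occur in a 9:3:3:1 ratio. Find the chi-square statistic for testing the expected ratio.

Expected counts for N = 1373 under a 9:3:3:1 ratio (total parts = 16):
  purple smooth: 1373 × 9/16 = 772.3125
  purple shrunken: 1373 × 3/16 = 257.4375
  yellow smooth: 1373 × 3/16 = 257.4375
  yellow shrunken: 1373 × 1/16 = 85.8125
χ² = Σ (O − E)² / E
  purple smooth: (678 − 772.3125)² / 772.3125 = 11.5172
  purple shrunken: (311 − 257.4375)² / 257.4375 = 11.1442
  yellow smooth: (301 − 257.4375)² / 257.4375 = 7.3715
  yellow shrunken: (83 − 85.8125)² / 85.8125 = 0.0922
χ² = 11.5172 + 11.1442 + 7.3715 + 0.0922 = 30.1251 ≈ 30.125

30.125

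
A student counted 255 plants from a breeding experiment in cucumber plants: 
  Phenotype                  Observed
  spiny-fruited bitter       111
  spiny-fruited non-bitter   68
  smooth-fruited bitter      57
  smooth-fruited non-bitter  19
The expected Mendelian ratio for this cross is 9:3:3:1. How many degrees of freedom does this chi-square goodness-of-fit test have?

A goodness-of-fit test with 4 phenotype classes has df = 4 − 1 = 3.

3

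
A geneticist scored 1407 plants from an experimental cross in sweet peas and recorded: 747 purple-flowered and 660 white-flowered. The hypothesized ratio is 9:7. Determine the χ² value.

5.703

Expected counts for N = 1407 under a 9:7 ratio (total parts = 16):
  purple-flowered: 1407 × 9/16 = 791.4375
  white-flowered: 1407 × 7/16 = 615.5625
χ² = Σ (O − E)² / E
  purple-flowered: (747 − 791.4375)² / 791.4375 = 2.4951
  white-flowered: (660 − 615.5625)² / 615.5625 = 3.2079
χ² = 2.4951 + 3.2079 = 5.703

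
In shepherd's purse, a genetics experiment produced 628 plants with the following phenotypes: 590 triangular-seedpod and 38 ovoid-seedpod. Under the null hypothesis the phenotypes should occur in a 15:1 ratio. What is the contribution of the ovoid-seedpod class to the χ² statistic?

Total ratio parts = 16. Expected numbers out of 628:
  triangular-seedpod: 628 × 15/16 = 588.75
  ovoid-seedpod: 628 × 1/16 = 39.25
Contribution of ovoid-seedpod: (38 − 39.25)² / 39.25 = 0.0398

0.040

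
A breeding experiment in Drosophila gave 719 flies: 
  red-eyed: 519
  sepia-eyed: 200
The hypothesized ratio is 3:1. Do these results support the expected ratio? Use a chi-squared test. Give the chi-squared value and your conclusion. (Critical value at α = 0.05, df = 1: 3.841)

Expected counts for N = 719 under a 3:1 ratio (total parts = 4):
  red-eyed: 719 × 3/4 = 539.25
  sepia-eyed: 719 × 1/4 = 179.75
χ² = Σ (O − E)² / E
  red-eyed: (519 − 539.25)² / 539.25 = 0.7604
  sepia-eyed: (200 − 179.75)² / 179.75 = 2.2813
χ² = 0.7604 + 2.2813 = 3.0417 ≈ 3.042
Degrees of freedom = 2 − 1 = 1; critical value at α = 0.05 is 3.841.
Since 3.042 < 3.841, we fail to reject the null hypothesis — the data are consistent with the 3:1 ratio.

3.042; consistent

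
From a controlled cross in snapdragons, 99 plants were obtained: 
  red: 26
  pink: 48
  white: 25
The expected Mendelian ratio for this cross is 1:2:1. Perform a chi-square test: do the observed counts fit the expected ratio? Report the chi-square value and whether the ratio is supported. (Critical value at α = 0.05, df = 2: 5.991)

The 1:2:1 ratio has 4 parts, so with N = 99 the expected counts are:
  red: 99 × 1/4 = 24.75
  pink: 99 × 2/4 = 49.5
  white: 99 × 1/4 = 24.75
χ² = Σ (O − E)² / E
  red: (26 − 24.75)² / 24.75 = 0.0631
  pink: (48 − 49.5)² / 49.5 = 0.0455
  white: (25 − 24.75)² / 24.75 = 0.0025
χ² = 0.0631 + 0.0455 + 0.0025 = 0.1111 ≈ 0.111
Degrees of freedom = 3 − 1 = 2; critical value at α = 0.05 is 5.991.
Since 0.111 < 5.991, we fail to reject the null hypothesis — the data are consistent with the 1:2:1 ratio.

0.111; consistent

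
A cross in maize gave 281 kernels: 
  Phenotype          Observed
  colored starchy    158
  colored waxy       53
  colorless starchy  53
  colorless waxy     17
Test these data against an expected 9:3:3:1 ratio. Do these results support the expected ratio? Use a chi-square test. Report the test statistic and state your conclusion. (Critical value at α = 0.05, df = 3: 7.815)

Total ratio parts = 16. Expected numbers out of 281:
  colored starchy: 281 × 9/16 = 158.0625
  colored waxy: 281 × 3/16 = 52.6875
  colorless starchy: 281 × 3/16 = 52.6875
  colorless waxy: 281 × 1/16 = 17.5625
χ² = Σ (O − E)² / E
  colored starchy: (158 − 158.0625)² / 158.0625 = 0.0000
  colored waxy: (53 − 52.6875)² / 52.6875 = 0.0019
  colorless starchy: (53 − 52.6875)² / 52.6875 = 0.0019
  colorless waxy: (17 − 17.5625)² / 17.5625 = 0.0180
χ² = 0.0000 + 0.0019 + 0.0019 + 0.0180 = 0.0218 ≈ 0.022
Degrees of freedom = 4 − 1 = 3; critical value at α = 0.05 is 7.815.
Since 0.022 < 7.815, we fail to reject the null hypothesis — the data are consistent with the 9:3:3:1 ratio.

0.022; consistent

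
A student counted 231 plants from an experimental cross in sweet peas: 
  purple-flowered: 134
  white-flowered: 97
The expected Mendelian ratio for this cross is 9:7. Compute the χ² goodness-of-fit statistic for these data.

Expected counts for N = 231 under a 9:7 ratio (total parts = 16):
  purple-flowered: 231 × 9/16 = 129.9375
  white-flowered: 231 × 7/16 = 101.0625
χ² = Σ (O − E)² / E
  purple-flowered: (134 − 129.9375)² / 129.9375 = 0.1270
  white-flowered: (97 − 101.0625)² / 101.0625 = 0.1633
χ² = 0.1270 + 0.1633 = 0.2903 ≈ 0.290

0.290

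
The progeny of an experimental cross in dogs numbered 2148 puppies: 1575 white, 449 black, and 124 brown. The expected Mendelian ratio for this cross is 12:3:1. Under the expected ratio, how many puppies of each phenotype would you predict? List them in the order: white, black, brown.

1611, 402.75, 134.25

Expected counts for N = 2148 under a 12:3:1 ratio (total parts = 16):
  white: 2148 × 12/16 = 1611
  black: 2148 × 3/16 = 402.75
  brown: 2148 × 1/16 = 134.25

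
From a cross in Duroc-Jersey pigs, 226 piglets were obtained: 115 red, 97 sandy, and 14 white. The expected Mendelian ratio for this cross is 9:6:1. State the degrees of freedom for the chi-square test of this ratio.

A goodness-of-fit test with 3 phenotype classes has df = 3 − 1 = 2.

2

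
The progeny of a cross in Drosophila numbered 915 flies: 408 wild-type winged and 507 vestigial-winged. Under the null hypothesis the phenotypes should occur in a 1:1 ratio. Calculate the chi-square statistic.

10.711

Total ratio parts = 2. Expected numbers out of 915:
  wild-type winged: 915 × 1/2 = 457.5
  vestigial-winged: 915 × 1/2 = 457.5
χ² = Σ (O − E)² / E
  wild-type winged: (408 − 457.5)² / 457.5 = 5.3557
  vestigial-winged: (507 − 457.5)² / 457.5 = 5.3557
χ² = 5.3557 + 5.3557 = 10.7114 ≈ 10.711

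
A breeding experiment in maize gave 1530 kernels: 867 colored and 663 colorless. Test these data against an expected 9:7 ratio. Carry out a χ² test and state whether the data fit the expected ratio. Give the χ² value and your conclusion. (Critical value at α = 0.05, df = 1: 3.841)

0.108; consistent

Total ratio parts = 16. Expected numbers out of 1530:
  colored: 1530 × 9/16 = 860.625
  colorless: 1530 × 7/16 = 669.375
χ² = Σ (O − E)² / E
  colored: (867 − 860.625)² / 860.625 = 0.0472
  colorless: (663 − 669.375)² / 669.375 = 0.0607
χ² = 0.0472 + 0.0607 = 0.1079 ≈ 0.108
Degrees of freedom = 2 − 1 = 1; critical value at α = 0.05 is 3.841.
Since 0.108 < 3.841, we fail to reject the null hypothesis — the data are consistent with the 9:7 ratio.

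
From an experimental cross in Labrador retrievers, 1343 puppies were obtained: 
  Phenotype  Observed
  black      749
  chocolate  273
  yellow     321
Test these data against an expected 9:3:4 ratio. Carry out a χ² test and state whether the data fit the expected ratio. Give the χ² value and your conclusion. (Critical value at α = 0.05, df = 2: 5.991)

Expected counts for N = 1343 under a 9:3:4 ratio (total parts = 16):
  black: 1343 × 9/16 = 755.4375
  chocolate: 1343 × 3/16 = 251.8125
  yellow: 1343 × 4/16 = 335.75
χ² = Σ (O − E)² / E
  black: (749 − 755.4375)² / 755.4375 = 0.0549
  chocolate: (273 − 251.8125)² / 251.8125 = 1.7827
  yellow: (321 − 335.75)² / 335.75 = 0.6480
χ² = 0.0549 + 1.7827 + 0.6480 = 2.4856 ≈ 2.486
Degrees of freedom = 3 − 1 = 2; critical value at α = 0.05 is 5.991.
Since 2.486 < 5.991, we fail to reject the null hypothesis — the data are consistent with the 9:3:4 ratio.

2.486; consistent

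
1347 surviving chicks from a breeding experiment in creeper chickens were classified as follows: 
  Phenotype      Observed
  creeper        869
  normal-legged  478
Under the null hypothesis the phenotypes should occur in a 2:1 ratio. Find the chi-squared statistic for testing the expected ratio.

2.810

Under the 2:1 hypothesis (Σ ratio = 3, N = 1347):
  creeper: 1347 × 2/3 = 898
  normal-legged: 1347 × 1/3 = 449
χ² = Σ (O − E)² / E
  creeper: (869 − 898)² / 898 = 0.9365
  normal-legged: (478 − 449)² / 449 = 1.8731
χ² = 0.9365 + 1.8731 = 2.8096 ≈ 2.810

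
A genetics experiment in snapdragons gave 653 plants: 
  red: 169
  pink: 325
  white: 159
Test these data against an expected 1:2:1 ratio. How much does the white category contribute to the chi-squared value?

The 1:2:1 ratio has 4 parts, so with N = 653 the expected counts are:
  red: 653 × 1/4 = 163.25
  pink: 653 × 2/4 = 326.5
  white: 653 × 1/4 = 163.25
Contribution of white: (159 − 163.25)² / 163.25 = 0.1106

0.111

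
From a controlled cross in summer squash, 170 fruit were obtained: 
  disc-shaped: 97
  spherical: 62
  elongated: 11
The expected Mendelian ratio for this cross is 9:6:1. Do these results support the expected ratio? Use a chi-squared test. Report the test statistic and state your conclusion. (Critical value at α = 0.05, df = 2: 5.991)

0.081; consistent

The 9:6:1 ratio has 16 parts, so with N = 170 the expected counts are:
  disc-shaped: 170 × 9/16 = 95.625
  spherical: 170 × 6/16 = 63.75
  elongated: 170 × 1/16 = 10.625
χ² = Σ (O − E)² / E
  disc-shaped: (97 − 95.625)² / 95.625 = 0.0198
  spherical: (62 − 63.75)² / 63.75 = 0.0480
  elongated: (11 − 10.625)² / 10.625 = 0.0132
χ² = 0.0198 + 0.0480 + 0.0132 = 0.081
Degrees of freedom = 3 − 1 = 2; critical value at α = 0.05 is 5.991.
Since 0.081 < 5.991, we fail to reject the null hypothesis — the data are consistent with the 9:6:1 ratio.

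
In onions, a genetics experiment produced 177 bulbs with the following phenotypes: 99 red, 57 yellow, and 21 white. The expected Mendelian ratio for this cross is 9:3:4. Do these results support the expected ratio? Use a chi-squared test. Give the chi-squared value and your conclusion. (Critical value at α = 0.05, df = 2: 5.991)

29.305; not consistent

The 9:3:4 ratio has 16 parts, so with N = 177 the expected counts are:
  red: 177 × 9/16 = 99.5625
  yellow: 177 × 3/16 = 33.1875
  white: 177 × 4/16 = 44.25
χ² = Σ (O − E)² / E
  red: (99 − 99.5625)² / 99.5625 = 0.0032
  yellow: (57 − 33.1875)² / 33.1875 = 17.0858
  white: (21 − 44.25)² / 44.25 = 12.2161
χ² = 0.0032 + 17.0858 + 12.2161 = 29.3051 ≈ 29.305
Degrees of freedom = 3 − 1 = 2; critical value at α = 0.05 is 5.991.
Since 29.305 > 5.991, we reject the null hypothesis — the data do not fit the 9:3:4 ratio.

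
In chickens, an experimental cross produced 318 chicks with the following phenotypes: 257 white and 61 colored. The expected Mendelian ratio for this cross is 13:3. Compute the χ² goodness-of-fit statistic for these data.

Total ratio parts = 16. Expected numbers out of 318:
  white: 318 × 13/16 = 258.375
  colored: 318 × 3/16 = 59.625
χ² = Σ (O − E)² / E
  white: (257 − 258.375)² / 258.375 = 0.0073
  colored: (61 − 59.625)² / 59.625 = 0.0317
χ² = 0.0073 + 0.0317 = 0.039

0.039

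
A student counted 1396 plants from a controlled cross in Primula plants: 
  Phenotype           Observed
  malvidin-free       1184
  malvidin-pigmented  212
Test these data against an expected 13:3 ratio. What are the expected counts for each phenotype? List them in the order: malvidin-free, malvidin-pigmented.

The 13:3 ratio has 16 parts, so with N = 1396 the expected counts are:
  malvidin-free: 1396 × 13/16 = 1134.25
  malvidin-pigmented: 1396 × 3/16 = 261.75

1134.25, 261.75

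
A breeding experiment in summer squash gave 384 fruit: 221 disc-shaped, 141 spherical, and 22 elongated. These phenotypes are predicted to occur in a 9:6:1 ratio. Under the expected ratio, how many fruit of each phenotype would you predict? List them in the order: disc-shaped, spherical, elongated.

216, 144, 24

Expected counts for N = 384 under a 9:6:1 ratio (total parts = 16):
  disc-shaped: 384 × 9/16 = 216
  spherical: 384 × 6/16 = 144
  elongated: 384 × 1/16 = 24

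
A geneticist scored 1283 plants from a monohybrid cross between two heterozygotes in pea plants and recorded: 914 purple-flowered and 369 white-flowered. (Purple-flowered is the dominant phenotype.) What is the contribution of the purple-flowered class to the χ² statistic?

2.419

For a monohybrid cross between heterozygotes with complete dominance, the expected phenotypic ratio is 3:1.
Under the 3:1 hypothesis (Σ ratio = 4, N = 1283):
  purple-flowered: 1283 × 3/4 = 962.25
  white-flowered: 1283 × 1/4 = 320.75
Contribution of purple-flowered: (914 − 962.25)² / 962.25 = 2.4194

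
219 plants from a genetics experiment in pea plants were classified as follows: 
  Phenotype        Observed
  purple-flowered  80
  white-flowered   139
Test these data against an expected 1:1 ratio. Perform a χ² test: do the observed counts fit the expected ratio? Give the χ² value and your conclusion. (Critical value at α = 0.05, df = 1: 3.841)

Under the 1:1 hypothesis (Σ ratio = 2, N = 219):
  purple-flowered: 219 × 1/2 = 109.5
  white-flowered: 219 × 1/2 = 109.5
χ² = Σ (O − E)² / E
  purple-flowered: (80 − 109.5)² / 109.5 = 7.9475
  white-flowered: (139 − 109.5)² / 109.5 = 7.9475
χ² = 7.9475 + 7.9475 = 15.895
Degrees of freedom = 2 − 1 = 1; critical value at α = 0.05 is 3.841.
Since 15.895 > 3.841, we reject the null hypothesis — the data do not fit the 1:1 ratio.

15.895; not consistent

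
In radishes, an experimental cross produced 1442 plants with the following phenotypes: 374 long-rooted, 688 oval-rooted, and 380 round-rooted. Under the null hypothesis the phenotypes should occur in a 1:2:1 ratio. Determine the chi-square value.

Expected counts for N = 1442 under a 1:2:1 ratio (total parts = 4):
  long-rooted: 1442 × 1/4 = 360.5
  oval-rooted: 1442 × 2/4 = 721
  round-rooted: 1442 × 1/4 = 360.5
χ² = Σ (O − E)² / E
  long-rooted: (374 − 360.5)² / 360.5 = 0.5055
  oval-rooted: (688 − 721)² / 721 = 1.5104
  round-rooted: (380 − 360.5)² / 360.5 = 1.0548
χ² = 0.5055 + 1.5104 + 1.0548 = 3.0707 ≈ 3.071

3.071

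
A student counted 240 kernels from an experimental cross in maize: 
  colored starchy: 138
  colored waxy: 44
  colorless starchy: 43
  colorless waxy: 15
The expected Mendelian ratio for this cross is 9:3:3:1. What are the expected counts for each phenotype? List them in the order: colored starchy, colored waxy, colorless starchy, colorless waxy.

135, 45, 45, 15

Total ratio parts = 16. Expected numbers out of 240:
  colored starchy: 240 × 9/16 = 135
  colored waxy: 240 × 3/16 = 45
  colorless starchy: 240 × 3/16 = 45
  colorless waxy: 240 × 1/16 = 15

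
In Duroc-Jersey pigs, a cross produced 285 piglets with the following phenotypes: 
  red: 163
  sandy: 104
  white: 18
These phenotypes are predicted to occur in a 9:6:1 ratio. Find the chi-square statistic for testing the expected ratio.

0.124

Total ratio parts = 16. Expected numbers out of 285:
  red: 285 × 9/16 = 160.3125
  sandy: 285 × 6/16 = 106.875
  white: 285 × 1/16 = 17.8125
χ² = Σ (O − E)² / E
  red: (163 − 160.3125)² / 160.3125 = 0.0451
  sandy: (104 − 106.875)² / 106.875 = 0.0773
  white: (18 − 17.8125)² / 17.8125 = 0.0020
χ² = 0.0451 + 0.0773 + 0.0020 = 0.1244 ≈ 0.124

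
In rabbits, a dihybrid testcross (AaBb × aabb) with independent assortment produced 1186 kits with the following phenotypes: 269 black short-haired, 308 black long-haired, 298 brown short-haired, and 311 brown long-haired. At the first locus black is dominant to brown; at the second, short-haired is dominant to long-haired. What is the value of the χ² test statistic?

A dihybrid testcross with independent assortment gives a 1:1:1:1 ratio.
Under the 1:1:1:1 hypothesis (Σ ratio = 4, N = 1186):
  black short-haired: 1186 × 1/4 = 296.5
  black long-haired: 1186 × 1/4 = 296.5
  brown short-haired: 1186 × 1/4 = 296.5
  brown long-haired: 1186 × 1/4 = 296.5
χ² = Σ (O − E)² / E
  black short-haired: (269 − 296.5)² / 296.5 = 2.5506
  black long-haired: (308 − 296.5)² / 296.5 = 0.4460
  brown short-haired: (298 − 296.5)² / 296.5 = 0.0076
  brown long-haired: (311 − 296.5)² / 296.5 = 0.7091
χ² = 2.5506 + 0.4460 + 0.0076 + 0.7091 = 3.7133 ≈ 3.713

3.713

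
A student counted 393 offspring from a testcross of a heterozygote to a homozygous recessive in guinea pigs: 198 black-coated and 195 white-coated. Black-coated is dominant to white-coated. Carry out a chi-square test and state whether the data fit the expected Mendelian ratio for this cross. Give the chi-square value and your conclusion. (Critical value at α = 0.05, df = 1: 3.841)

A testcross of a heterozygote (Aa × aa) gives a 1:1 phenotypic ratio.
The 1:1 ratio has 2 parts, so with N = 393 the expected counts are:
  black-coated: 393 × 1/2 = 196.5
  white-coated: 393 × 1/2 = 196.5
χ² = Σ (O − E)² / E
  black-coated: (198 − 196.5)² / 196.5 = 0.0115
  white-coated: (195 − 196.5)² / 196.5 = 0.0115
χ² = 0.0115 + 0.0115 = 0.023
Degrees of freedom = 2 − 1 = 1; critical value at α = 0.05 is 3.841.
Since 0.023 < 3.841, we fail to reject the null hypothesis — the data are consistent with the 1:1 ratio.

0.023; consistent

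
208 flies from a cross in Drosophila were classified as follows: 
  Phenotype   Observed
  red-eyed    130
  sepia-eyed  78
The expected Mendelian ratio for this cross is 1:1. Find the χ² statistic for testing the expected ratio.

Total ratio parts = 2. Expected numbers out of 208:
  red-eyed: 208 × 1/2 = 104
  sepia-eyed: 208 × 1/2 = 104
χ² = Σ (O − E)² / E
  red-eyed: (130 − 104)² / 104 = 6.5000
  sepia-eyed: (78 − 104)² / 104 = 6.5000
χ² = 6.5000 + 6.5000 = 13.000

13.000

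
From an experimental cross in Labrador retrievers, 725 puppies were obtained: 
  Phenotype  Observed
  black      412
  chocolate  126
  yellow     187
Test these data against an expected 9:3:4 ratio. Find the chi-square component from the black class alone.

Total ratio parts = 16. Expected numbers out of 725:
  black: 725 × 9/16 = 407.8125
  chocolate: 725 × 3/16 = 135.9375
  yellow: 725 × 4/16 = 181.25
Contribution of black: (412 − 407.8125)² / 407.8125 = 0.0430

0.043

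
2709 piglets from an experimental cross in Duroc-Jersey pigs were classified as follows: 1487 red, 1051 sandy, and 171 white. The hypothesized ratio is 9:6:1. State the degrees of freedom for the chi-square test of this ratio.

2

A goodness-of-fit test with 3 phenotype classes has df = 3 − 1 = 2.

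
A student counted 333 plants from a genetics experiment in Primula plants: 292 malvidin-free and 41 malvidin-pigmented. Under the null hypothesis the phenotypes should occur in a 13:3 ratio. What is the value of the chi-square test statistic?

Total ratio parts = 16. Expected numbers out of 333:
  malvidin-free: 333 × 13/16 = 270.5625
  malvidin-pigmented: 333 × 3/16 = 62.4375
χ² = Σ (O − E)² / E
  malvidin-free: (292 − 270.5625)² / 270.5625 = 1.6986
  malvidin-pigmented: (41 − 62.4375)² / 62.4375 = 7.3604
χ² = 1.6986 + 7.3604 = 9.059

9.059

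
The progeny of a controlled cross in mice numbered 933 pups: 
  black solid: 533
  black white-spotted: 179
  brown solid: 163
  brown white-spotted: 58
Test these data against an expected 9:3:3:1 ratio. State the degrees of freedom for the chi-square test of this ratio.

3

A goodness-of-fit test with 4 phenotype classes has df = 4 − 1 = 3.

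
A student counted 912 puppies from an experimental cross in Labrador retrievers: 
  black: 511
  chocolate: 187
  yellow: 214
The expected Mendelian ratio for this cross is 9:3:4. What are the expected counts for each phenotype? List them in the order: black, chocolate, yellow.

The 9:3:4 ratio has 16 parts, so with N = 912 the expected counts are:
  black: 912 × 9/16 = 513
  chocolate: 912 × 3/16 = 171
  yellow: 912 × 4/16 = 228

513, 171, 228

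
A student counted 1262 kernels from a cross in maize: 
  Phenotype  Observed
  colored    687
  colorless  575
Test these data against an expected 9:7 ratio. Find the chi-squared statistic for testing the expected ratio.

Expected counts for N = 1262 under a 9:7 ratio (total parts = 16):
  colored: 1262 × 9/16 = 709.875
  colorless: 1262 × 7/16 = 552.125
χ² = Σ (O − E)² / E
  colored: (687 − 709.875)² / 709.875 = 0.7371
  colorless: (575 − 552.125)² / 552.125 = 0.9477
χ² = 0.7371 + 0.9477 = 1.6848 ≈ 1.685

1.685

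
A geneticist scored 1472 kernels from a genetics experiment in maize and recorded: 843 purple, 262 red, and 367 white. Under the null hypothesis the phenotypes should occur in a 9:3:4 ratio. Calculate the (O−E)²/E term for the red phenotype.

Total ratio parts = 16. Expected numbers out of 1472:
  purple: 1472 × 9/16 = 828
  red: 1472 × 3/16 = 276
  white: 1472 × 4/16 = 368
Contribution of red: (262 − 276)² / 276 = 0.7101

0.710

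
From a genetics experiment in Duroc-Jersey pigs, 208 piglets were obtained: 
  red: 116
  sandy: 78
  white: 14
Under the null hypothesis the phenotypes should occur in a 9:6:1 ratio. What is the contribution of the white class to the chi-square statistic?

Under the 9:6:1 hypothesis (Σ ratio = 16, N = 208):
  red: 208 × 9/16 = 117
  sandy: 208 × 6/16 = 78
  white: 208 × 1/16 = 13
Contribution of white: (14 − 13)² / 13 = 0.0769

0.077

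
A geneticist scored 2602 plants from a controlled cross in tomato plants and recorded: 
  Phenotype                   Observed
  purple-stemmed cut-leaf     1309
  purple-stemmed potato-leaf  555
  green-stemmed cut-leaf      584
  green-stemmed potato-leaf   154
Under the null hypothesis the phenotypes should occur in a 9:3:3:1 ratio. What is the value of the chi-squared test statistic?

Total ratio parts = 16. Expected numbers out of 2602:
  purple-stemmed cut-leaf: 2602 × 9/16 = 1463.625
  purple-stemmed potato-leaf: 2602 × 3/16 = 487.875
  green-stemmed cut-leaf: 2602 × 3/16 = 487.875
  green-stemmed potato-leaf: 2602 × 1/16 = 162.625
χ² = Σ (O − E)² / E
  purple-stemmed cut-leaf: (1309 − 1463.625)² / 1463.625 = 16.3354
  purple-stemmed potato-leaf: (555 − 487.875)² / 487.875 = 9.2355
  green-stemmed cut-leaf: (584 − 487.875)² / 487.875 = 18.9393
  green-stemmed potato-leaf: (154 − 162.625)² / 162.625 = 0.4574
χ² = 16.3354 + 9.2355 + 18.9393 + 0.4574 = 44.9676 ≈ 44.968

44.968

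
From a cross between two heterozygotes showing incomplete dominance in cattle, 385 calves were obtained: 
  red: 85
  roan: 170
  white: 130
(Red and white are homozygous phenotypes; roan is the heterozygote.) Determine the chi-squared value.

With incomplete dominance, a heterozygote × heterozygote cross gives a 1:2:1 phenotypic ratio.
Expected counts for N = 385 under a 1:2:1 ratio (total parts = 4):
  red: 385 × 1/4 = 96.25
  roan: 385 × 2/4 = 192.5
  white: 385 × 1/4 = 96.25
χ² = Σ (O − E)² / E
  red: (85 − 96.25)² / 96.25 = 1.3149
  roan: (170 − 192.5)² / 192.5 = 2.6299
  white: (130 − 96.25)² / 96.25 = 11.8344
χ² = 1.3149 + 2.6299 + 11.8344 = 15.7792 ≈ 15.779

15.779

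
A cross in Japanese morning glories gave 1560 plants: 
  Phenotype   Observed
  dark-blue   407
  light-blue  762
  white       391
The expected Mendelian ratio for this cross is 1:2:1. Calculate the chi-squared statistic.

Expected counts for N = 1560 under a 1:2:1 ratio (total parts = 4):
  dark-blue: 1560 × 1/4 = 390
  light-blue: 1560 × 2/4 = 780
  white: 1560 × 1/4 = 390
χ² = Σ (O − E)² / E
  dark-blue: (407 − 390)² / 390 = 0.7410
  light-blue: (762 − 780)² / 780 = 0.4154
  white: (391 − 390)² / 390 = 0.0026
χ² = 0.7410 + 0.4154 + 0.0026 = 1.159

1.159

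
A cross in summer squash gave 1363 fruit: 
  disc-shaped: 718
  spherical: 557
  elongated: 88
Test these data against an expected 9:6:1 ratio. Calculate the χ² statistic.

7.302

The 9:6:1 ratio has 16 parts, so with N = 1363 the expected counts are:
  disc-shaped: 1363 × 9/16 = 766.6875
  spherical: 1363 × 6/16 = 511.125
  elongated: 1363 × 1/16 = 85.1875
χ² = Σ (O − E)² / E
  disc-shaped: (718 − 766.6875)² / 766.6875 = 3.0918
  spherical: (557 − 511.125)² / 511.125 = 4.1174
  elongated: (88 − 85.1875)² / 85.1875 = 0.0929
χ² = 3.0918 + 4.1174 + 0.0929 = 7.3021 ≈ 7.302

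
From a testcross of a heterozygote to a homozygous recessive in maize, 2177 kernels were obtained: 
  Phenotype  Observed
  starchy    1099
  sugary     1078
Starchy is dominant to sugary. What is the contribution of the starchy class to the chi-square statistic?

0.101

A testcross of a heterozygote (Aa × aa) gives a 1:1 phenotypic ratio.
Under the 1:1 hypothesis (Σ ratio = 2, N = 2177):
  starchy: 2177 × 1/2 = 1088.5
  sugary: 2177 × 1/2 = 1088.5
Contribution of starchy: (1099 − 1088.5)² / 1088.5 = 0.1013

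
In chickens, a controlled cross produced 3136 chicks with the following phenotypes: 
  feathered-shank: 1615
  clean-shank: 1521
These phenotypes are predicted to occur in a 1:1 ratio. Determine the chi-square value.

The 1:1 ratio has 2 parts, so with N = 3136 the expected counts are:
  feathered-shank: 3136 × 1/2 = 1568
  clean-shank: 3136 × 1/2 = 1568
χ² = Σ (O − E)² / E
  feathered-shank: (1615 − 1568)² / 1568 = 1.4088
  clean-shank: (1521 − 1568)² / 1568 = 1.4088
χ² = 1.4088 + 1.4088 = 2.8176 ≈ 2.818

2.818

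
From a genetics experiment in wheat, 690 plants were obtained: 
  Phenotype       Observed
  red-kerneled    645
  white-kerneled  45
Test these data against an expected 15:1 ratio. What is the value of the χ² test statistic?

Expected counts for N = 690 under a 15:1 ratio (total parts = 16):
  red-kerneled: 690 × 15/16 = 646.875
  white-kerneled: 690 × 1/16 = 43.125
χ² = Σ (O − E)² / E
  red-kerneled: (645 − 646.875)² / 646.875 = 0.0054
  white-kerneled: (45 − 43.125)² / 43.125 = 0.0815
χ² = 0.0054 + 0.0815 = 0.0869 ≈ 0.087

0.087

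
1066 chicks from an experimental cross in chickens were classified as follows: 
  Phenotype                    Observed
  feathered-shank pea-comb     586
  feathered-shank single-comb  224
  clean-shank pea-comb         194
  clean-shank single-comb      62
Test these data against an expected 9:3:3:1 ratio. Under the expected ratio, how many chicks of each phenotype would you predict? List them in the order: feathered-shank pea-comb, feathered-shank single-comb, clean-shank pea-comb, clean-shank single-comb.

599.625, 199.875, 199.875, 66.625

Total ratio parts = 16. Expected numbers out of 1066:
  feathered-shank pea-comb: 1066 × 9/16 = 599.625
  feathered-shank single-comb: 1066 × 3/16 = 199.875
  clean-shank pea-comb: 1066 × 3/16 = 199.875
  clean-shank single-comb: 1066 × 1/16 = 66.625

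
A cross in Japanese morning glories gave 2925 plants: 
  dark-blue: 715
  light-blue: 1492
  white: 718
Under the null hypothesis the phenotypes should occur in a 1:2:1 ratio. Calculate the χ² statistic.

Total ratio parts = 4. Expected numbers out of 2925:
  dark-blue: 2925 × 1/4 = 731.25
  light-blue: 2925 × 2/4 = 1462.5
  white: 2925 × 1/4 = 731.25
χ² = Σ (O − E)² / E
  dark-blue: (715 − 731.25)² / 731.25 = 0.3611
  light-blue: (1492 − 1462.5)² / 1462.5 = 0.5950
  white: (718 − 731.25)² / 731.25 = 0.2401
χ² = 0.3611 + 0.5950 + 0.2401 = 1.1962 ≈ 1.196

1.196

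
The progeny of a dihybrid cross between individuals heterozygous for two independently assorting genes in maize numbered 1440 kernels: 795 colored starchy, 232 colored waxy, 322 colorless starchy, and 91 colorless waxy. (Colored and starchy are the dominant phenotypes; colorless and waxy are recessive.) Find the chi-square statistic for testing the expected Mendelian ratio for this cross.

15.652

A dihybrid F₂ with independent assortment and complete dominance at both loci gives a 9:3:3:1 phenotypic ratio.
Expected counts for N = 1440 under a 9:3:3:1 ratio (total parts = 16):
  colored starchy: 1440 × 9/16 = 810
  colored waxy: 1440 × 3/16 = 270
  colorless starchy: 1440 × 3/16 = 270
  colorless waxy: 1440 × 1/16 = 90
χ² = Σ (O − E)² / E
  colored starchy: (795 − 810)² / 810 = 0.2778
  colored waxy: (232 − 270)² / 270 = 5.3481
  colorless starchy: (322 − 270)² / 270 = 10.0148
  colorless waxy: (91 − 90)² / 90 = 0.0111
χ² = 0.2778 + 5.3481 + 10.0148 + 0.0111 = 15.6518 ≈ 15.652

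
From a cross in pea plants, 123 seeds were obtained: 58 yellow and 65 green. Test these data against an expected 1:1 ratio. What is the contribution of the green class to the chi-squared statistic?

Total ratio parts = 2. Expected numbers out of 123:
  yellow: 123 × 1/2 = 61.5
  green: 123 × 1/2 = 61.5
Contribution of green: (65 − 61.5)² / 61.5 = 0.1992

0.199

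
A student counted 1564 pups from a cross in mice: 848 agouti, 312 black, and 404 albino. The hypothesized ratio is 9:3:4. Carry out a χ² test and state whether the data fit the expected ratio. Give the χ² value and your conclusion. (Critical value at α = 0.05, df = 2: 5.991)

2.777; consistent

Total ratio parts = 16. Expected numbers out of 1564:
  agouti: 1564 × 9/16 = 879.75
  black: 1564 × 3/16 = 293.25
  albino: 1564 × 4/16 = 391
χ² = Σ (O − E)² / E
  agouti: (848 − 879.75)² / 879.75 = 1.1459
  black: (312 − 293.25)² / 293.25 = 1.1988
  albino: (404 − 391)² / 391 = 0.4322
χ² = 1.1459 + 1.1988 + 0.4322 = 2.7769 ≈ 2.777
Degrees of freedom = 3 − 1 = 2; critical value at α = 0.05 is 5.991.
Since 2.777 < 5.991, we fail to reject the null hypothesis — the data are consistent with the 9:3:4 ratio.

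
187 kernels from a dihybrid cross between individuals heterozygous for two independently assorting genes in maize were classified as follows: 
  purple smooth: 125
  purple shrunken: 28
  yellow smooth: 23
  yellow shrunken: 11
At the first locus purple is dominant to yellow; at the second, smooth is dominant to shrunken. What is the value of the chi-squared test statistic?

9.345

A dihybrid F₂ with independent assortment and complete dominance at both loci gives a 9:3:3:1 phenotypic ratio.
The 9:3:3:1 ratio has 16 parts, so with N = 187 the expected counts are:
  purple smooth: 187 × 9/16 = 105.1875
  purple shrunken: 187 × 3/16 = 35.0625
  yellow smooth: 187 × 3/16 = 35.0625
  yellow shrunken: 187 × 1/16 = 11.6875
χ² = Σ (O − E)² / E
  purple smooth: (125 − 105.1875)² / 105.1875 = 3.7318
  purple shrunken: (28 − 35.0625)² / 35.0625 = 1.4226
  yellow smooth: (23 − 35.0625)² / 35.0625 = 4.1498
  yellow shrunken: (11 − 11.6875)² / 11.6875 = 0.0404
χ² = 3.7318 + 1.4226 + 4.1498 + 0.0404 = 9.3446 ≈ 9.345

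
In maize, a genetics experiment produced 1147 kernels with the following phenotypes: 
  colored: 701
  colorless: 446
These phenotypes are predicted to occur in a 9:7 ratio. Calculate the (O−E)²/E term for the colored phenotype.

4.828

The 9:7 ratio has 16 parts, so with N = 1147 the expected counts are:
  colored: 1147 × 9/16 = 645.1875
  colorless: 1147 × 7/16 = 501.8125
Contribution of colored: (701 − 645.1875)² / 645.1875 = 4.8281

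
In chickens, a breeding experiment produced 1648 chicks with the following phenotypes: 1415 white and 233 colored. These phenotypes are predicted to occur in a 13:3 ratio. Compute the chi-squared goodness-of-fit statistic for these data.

23.006

Under the 13:3 hypothesis (Σ ratio = 16, N = 1648):
  white: 1648 × 13/16 = 1339
  colored: 1648 × 3/16 = 309
χ² = Σ (O − E)² / E
  white: (1415 − 1339)² / 1339 = 4.3137
  colored: (233 − 309)² / 309 = 18.6926
χ² = 4.3137 + 18.6926 = 23.0063 ≈ 23.006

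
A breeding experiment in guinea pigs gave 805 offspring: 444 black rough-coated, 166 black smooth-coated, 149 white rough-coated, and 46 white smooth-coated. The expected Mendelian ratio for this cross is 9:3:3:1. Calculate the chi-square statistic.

2.069

Under the 9:3:3:1 hypothesis (Σ ratio = 16, N = 805):
  black rough-coated: 805 × 9/16 = 452.8125
  black smooth-coated: 805 × 3/16 = 150.9375
  white rough-coated: 805 × 3/16 = 150.9375
  white smooth-coated: 805 × 1/16 = 50.3125
χ² = Σ (O − E)² / E
  black rough-coated: (444 − 452.8125)² / 452.8125 = 0.1715
  black smooth-coated: (166 − 150.9375)² / 150.9375 = 1.5031
  white rough-coated: (149 − 150.9375)² / 150.9375 = 0.0249
  white smooth-coated: (46 − 50.3125)² / 50.3125 = 0.3696
χ² = 0.1715 + 1.5031 + 0.0249 + 0.3696 = 2.0691 ≈ 2.069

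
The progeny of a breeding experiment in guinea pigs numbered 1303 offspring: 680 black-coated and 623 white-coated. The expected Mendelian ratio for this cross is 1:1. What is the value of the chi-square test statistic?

Expected counts for N = 1303 under a 1:1 ratio (total parts = 2):
  black-coated: 1303 × 1/2 = 651.5
  white-coated: 1303 × 1/2 = 651.5
χ² = Σ (O − E)² / E
  black-coated: (680 − 651.5)² / 651.5 = 1.2467
  white-coated: (623 − 651.5)² / 651.5 = 1.2467
χ² = 1.2467 + 1.2467 = 2.4934 ≈ 2.493

2.493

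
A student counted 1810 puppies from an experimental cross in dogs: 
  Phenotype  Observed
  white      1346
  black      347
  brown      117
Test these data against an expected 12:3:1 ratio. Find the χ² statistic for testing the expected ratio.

0.401

Expected counts for N = 1810 under a 12:3:1 ratio (total parts = 16):
  white: 1810 × 12/16 = 1357.5
  black: 1810 × 3/16 = 339.375
  brown: 1810 × 1/16 = 113.125
χ² = Σ (O − E)² / E
  white: (1346 − 1357.5)² / 1357.5 = 0.0974
  black: (347 − 339.375)² / 339.375 = 0.1713
  brown: (117 − 113.125)² / 113.125 = 0.1327
χ² = 0.0974 + 0.1713 + 0.1327 = 0.4014 ≈ 0.401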